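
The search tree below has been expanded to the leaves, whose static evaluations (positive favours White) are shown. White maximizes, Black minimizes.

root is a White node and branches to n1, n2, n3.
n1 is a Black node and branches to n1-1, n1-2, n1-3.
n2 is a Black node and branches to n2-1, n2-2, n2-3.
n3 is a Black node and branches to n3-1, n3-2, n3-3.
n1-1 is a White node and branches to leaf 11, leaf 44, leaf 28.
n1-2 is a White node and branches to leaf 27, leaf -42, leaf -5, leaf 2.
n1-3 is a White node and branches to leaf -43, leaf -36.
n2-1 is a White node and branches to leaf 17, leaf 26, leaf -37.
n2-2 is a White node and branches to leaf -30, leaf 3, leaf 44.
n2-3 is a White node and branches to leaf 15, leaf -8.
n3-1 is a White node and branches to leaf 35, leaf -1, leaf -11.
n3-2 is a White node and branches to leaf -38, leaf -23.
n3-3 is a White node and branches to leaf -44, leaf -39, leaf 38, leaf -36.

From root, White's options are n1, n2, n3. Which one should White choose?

n1-1 (White): max(11, 44, 28) = 44
n1-2 (White): max(27, -42, -5, 2) = 27
n1-3 (White): max(-43, -36) = -36
n1 (Black): min(44, 27, -36) = -36
n2-1 (White): max(17, 26, -37) = 26
n2-2 (White): max(-30, 3, 44) = 44
n2-3 (White): max(15, -8) = 15
n2 (Black): min(26, 44, 15) = 15
n3-1 (White): max(35, -1, -11) = 35
n3-2 (White): max(-38, -23) = -23
n3-3 (White): max(-44, -39, 38, -36) = 38
n3 (Black): min(35, -23, 38) = -23
root (White): max(-36, 15, -23) = 15
White at root wants the highest of {n1=-36, n2=15, n3=-23}, so chooses n2.

n2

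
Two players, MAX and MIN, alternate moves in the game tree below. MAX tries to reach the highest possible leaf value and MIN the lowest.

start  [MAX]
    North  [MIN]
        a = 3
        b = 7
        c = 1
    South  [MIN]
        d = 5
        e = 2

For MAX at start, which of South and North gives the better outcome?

South

South (MIN): min(5, 2) = 2
North (MIN): min(3, 7, 1) = 1
MAX prefers the higher value; South=2, North=1. South is better since 2 > 1.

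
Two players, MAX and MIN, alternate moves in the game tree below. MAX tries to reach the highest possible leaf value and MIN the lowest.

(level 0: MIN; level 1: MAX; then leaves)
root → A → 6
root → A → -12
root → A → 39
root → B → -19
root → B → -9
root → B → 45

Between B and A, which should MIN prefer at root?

A

B (MAX): max(-19, -9, 45) = 45
A (MAX): max(6, -12, 39) = 39
MIN prefers the lower value; B=45, A=39. A is better since 39 < 45.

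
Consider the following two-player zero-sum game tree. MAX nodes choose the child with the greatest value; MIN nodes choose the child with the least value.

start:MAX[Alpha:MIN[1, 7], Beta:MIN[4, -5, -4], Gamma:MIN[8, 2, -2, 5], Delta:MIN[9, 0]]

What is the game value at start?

1

Alpha (MIN): min(1, 7) = 1
Beta (MIN): min(4, -5, -4) = -5
Gamma (MIN): min(8, 2, -2, 5) = -2
Delta (MIN): min(9, 0) = 0
start (MAX): max(1, -5, -2, 0) = 1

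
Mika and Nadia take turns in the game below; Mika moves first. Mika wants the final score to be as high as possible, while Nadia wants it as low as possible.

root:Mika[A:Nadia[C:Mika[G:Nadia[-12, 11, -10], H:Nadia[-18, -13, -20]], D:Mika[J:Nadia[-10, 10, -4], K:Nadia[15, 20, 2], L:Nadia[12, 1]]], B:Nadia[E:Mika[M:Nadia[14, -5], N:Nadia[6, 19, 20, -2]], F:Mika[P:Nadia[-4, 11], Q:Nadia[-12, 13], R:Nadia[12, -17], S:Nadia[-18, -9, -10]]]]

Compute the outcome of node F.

P (Nadia): min(-4, 11) = -4
Q (Nadia): min(-12, 13) = -12
R (Nadia): min(12, -17) = -17
S (Nadia): min(-18, -9, -10) = -18
F (Mika): max(-4, -12, -17, -18) = -4

-4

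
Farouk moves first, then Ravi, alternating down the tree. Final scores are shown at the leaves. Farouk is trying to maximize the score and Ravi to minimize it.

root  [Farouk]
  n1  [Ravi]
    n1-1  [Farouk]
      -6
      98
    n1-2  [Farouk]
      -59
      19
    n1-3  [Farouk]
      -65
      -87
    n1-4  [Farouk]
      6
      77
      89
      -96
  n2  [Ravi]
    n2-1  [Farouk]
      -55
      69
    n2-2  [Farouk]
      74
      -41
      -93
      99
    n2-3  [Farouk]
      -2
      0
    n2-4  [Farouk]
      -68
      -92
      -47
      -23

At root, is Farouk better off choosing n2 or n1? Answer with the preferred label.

n2

n2-1 (Farouk): max(-55, 69) = 69
n2-2 (Farouk): max(74, -41, -93, 99) = 99
n2-3 (Farouk): max(-2, 0) = 0
n2-4 (Farouk): max(-68, -92, -47, -23) = -23
n2 (Ravi): min(69, 99, 0, -23) = -23
n1-1 (Farouk): max(-6, 98) = 98
n1-2 (Farouk): max(-59, 19) = 19
n1-3 (Farouk): max(-65, -87) = -65
n1-4 (Farouk): max(6, 77, 89, -96) = 89
n1 (Ravi): min(98, 19, -65, 89) = -65
Farouk prefers the higher value; n2=-23, n1=-65. n2 is better since -23 > -65.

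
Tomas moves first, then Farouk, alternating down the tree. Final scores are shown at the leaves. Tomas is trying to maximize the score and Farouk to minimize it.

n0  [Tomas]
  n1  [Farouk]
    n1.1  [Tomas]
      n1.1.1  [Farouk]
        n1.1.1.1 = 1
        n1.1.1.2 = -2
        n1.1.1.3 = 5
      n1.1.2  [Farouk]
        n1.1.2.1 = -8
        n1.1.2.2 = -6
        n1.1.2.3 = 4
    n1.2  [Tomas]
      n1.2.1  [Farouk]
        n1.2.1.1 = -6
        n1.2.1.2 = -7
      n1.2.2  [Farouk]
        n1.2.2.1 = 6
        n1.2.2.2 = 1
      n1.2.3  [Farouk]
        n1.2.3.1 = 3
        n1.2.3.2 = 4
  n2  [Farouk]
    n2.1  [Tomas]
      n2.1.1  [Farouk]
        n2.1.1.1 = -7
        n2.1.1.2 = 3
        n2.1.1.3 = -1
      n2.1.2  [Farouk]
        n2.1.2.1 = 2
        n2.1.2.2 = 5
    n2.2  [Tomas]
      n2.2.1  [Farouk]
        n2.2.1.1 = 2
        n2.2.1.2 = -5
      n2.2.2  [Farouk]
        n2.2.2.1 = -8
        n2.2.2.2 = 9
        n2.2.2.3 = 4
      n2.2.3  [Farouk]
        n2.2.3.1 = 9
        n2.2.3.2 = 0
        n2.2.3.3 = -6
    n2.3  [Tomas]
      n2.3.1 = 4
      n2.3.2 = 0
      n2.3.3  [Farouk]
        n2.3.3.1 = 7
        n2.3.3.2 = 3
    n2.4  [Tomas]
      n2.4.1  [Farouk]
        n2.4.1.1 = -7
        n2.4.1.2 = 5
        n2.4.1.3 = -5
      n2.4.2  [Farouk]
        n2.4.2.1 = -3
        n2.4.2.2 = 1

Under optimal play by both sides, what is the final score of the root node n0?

-2

n1.1.1 (Farouk): min(1, -2, 5) = -2
n1.1.2 (Farouk): min(-8, -6, 4) = -8
n1.1 (Tomas): max(-2, -8) = -2
n1.2.1 (Farouk): min(-6, -7) = -7
n1.2.2 (Farouk): min(6, 1) = 1
n1.2.3 (Farouk): min(3, 4) = 3
n1.2 (Tomas): max(-7, 1, 3) = 3
n1 (Farouk): min(-2, 3) = -2
n2.1.1 (Farouk): min(-7, 3, -1) = -7
n2.1.2 (Farouk): min(2, 5) = 2
n2.1 (Tomas): max(-7, 2) = 2
n2.2.1 (Farouk): min(2, -5) = -5
n2.2.2 (Farouk): min(-8, 9, 4) = -8
n2.2.3 (Farouk): min(9, 0, -6) = -6
n2.2 (Tomas): max(-5, -8, -6) = -5
n2.3.3 (Farouk): min(7, 3) = 3
n2.3 (Tomas): max(4, 0, 3) = 4
n2.4.1 (Farouk): min(-7, 5, -5) = -7
n2.4.2 (Farouk): min(-3, 1) = -3
n2.4 (Tomas): max(-7, -3) = -3
n2 (Farouk): min(2, -5, 4, -3) = -5
n0 (Tomas): max(-2, -5) = -2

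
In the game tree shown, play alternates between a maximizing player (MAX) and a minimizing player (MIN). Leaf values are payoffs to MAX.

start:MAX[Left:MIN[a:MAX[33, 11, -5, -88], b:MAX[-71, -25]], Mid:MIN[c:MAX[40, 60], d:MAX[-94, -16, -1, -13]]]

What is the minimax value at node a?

a (MAX): max(33, 11, -5, -88) = 33

33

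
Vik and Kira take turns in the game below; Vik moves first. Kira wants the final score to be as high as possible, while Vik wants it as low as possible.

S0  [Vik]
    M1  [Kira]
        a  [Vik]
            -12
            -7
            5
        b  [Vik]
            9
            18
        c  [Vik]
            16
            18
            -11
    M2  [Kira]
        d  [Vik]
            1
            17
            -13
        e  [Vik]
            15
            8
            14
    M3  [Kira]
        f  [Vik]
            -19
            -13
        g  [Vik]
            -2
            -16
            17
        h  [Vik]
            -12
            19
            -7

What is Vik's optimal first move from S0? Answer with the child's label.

M3

a (Vik): min(-12, -7, 5) = -12
b (Vik): min(9, 18) = 9
c (Vik): min(16, 18, -11) = -11
M1 (Kira): max(-12, 9, -11) = 9
d (Vik): min(1, 17, -13) = -13
e (Vik): min(15, 8, 14) = 8
M2 (Kira): max(-13, 8) = 8
f (Vik): min(-19, -13) = -19
g (Vik): min(-2, -16, 17) = -16
h (Vik): min(-12, 19, -7) = -12
M3 (Kira): max(-19, -16, -12) = -12
S0 (Vik): min(9, 8, -12) = -12
Vik at S0 wants the lowest of {M1=9, M2=8, M3=-12}, so chooses M3.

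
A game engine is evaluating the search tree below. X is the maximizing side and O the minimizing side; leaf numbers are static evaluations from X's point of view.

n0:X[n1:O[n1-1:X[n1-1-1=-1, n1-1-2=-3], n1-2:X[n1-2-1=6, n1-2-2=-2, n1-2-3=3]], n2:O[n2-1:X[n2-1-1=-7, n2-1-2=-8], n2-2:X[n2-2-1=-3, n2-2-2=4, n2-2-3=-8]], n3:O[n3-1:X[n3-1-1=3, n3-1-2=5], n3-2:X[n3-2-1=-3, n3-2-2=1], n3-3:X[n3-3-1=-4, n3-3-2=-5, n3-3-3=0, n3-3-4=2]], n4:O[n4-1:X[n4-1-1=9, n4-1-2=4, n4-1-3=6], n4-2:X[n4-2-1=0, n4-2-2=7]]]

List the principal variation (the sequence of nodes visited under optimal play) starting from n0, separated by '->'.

n1-1 (X): max(-1, -3) = -1
n1-2 (X): max(6, -2, 3) = 6
n1 (O): min(-1, 6) = -1
n2-1 (X): max(-7, -8) = -7
n2-2 (X): max(-3, 4, -8) = 4
n2 (O): min(-7, 4) = -7
n3-1 (X): max(3, 5) = 5
n3-2 (X): max(-3, 1) = 1
n3-3 (X): max(-4, -5, 0, 2) = 2
n3 (O): min(5, 1, 2) = 1
n4-1 (X): max(9, 4, 6) = 9
n4-2 (X): max(0, 7) = 7
n4 (O): min(9, 7) = 7
n0 (X): max(-1, -7, 1, 7) = 7
At n0, X picks n4 (highest: 7).
At n4, O picks n4-2 (lowest: 7).
At n4-2, X picks n4-2-2 (highest: 7).
Terminal value 7.

n0 -> n4 -> n4-2 -> n4-2-2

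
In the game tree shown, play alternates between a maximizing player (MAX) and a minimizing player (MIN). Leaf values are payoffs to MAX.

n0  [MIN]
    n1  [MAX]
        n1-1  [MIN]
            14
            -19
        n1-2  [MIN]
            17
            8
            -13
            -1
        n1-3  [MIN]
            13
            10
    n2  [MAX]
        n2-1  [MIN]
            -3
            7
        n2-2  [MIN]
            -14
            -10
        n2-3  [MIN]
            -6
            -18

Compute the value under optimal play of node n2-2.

-14

n2-2 (MIN): min(-14, -10) = -14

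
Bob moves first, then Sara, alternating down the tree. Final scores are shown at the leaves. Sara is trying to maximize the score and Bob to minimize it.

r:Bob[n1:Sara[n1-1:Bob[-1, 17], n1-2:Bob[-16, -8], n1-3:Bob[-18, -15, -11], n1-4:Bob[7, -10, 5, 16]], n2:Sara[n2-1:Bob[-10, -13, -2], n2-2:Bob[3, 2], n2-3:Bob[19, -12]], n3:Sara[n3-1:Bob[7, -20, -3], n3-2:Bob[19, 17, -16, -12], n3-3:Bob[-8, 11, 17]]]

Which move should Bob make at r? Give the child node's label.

n1-1 (Bob): min(-1, 17) = -1
n1-2 (Bob): min(-16, -8) = -16
n1-3 (Bob): min(-18, -15, -11) = -18
n1-4 (Bob): min(7, -10, 5, 16) = -10
n1 (Sara): max(-1, -16, -18, -10) = -1
n2-1 (Bob): min(-10, -13, -2) = -13
n2-2 (Bob): min(3, 2) = 2
n2-3 (Bob): min(19, -12) = -12
n2 (Sara): max(-13, 2, -12) = 2
n3-1 (Bob): min(7, -20, -3) = -20
n3-2 (Bob): min(19, 17, -16, -12) = -16
n3-3 (Bob): min(-8, 11, 17) = -8
n3 (Sara): max(-20, -16, -8) = -8
r (Bob): min(-1, 2, -8) = -8
Bob at r wants the lowest of {n1=-1, n2=2, n3=-8}, so chooses n3.

n3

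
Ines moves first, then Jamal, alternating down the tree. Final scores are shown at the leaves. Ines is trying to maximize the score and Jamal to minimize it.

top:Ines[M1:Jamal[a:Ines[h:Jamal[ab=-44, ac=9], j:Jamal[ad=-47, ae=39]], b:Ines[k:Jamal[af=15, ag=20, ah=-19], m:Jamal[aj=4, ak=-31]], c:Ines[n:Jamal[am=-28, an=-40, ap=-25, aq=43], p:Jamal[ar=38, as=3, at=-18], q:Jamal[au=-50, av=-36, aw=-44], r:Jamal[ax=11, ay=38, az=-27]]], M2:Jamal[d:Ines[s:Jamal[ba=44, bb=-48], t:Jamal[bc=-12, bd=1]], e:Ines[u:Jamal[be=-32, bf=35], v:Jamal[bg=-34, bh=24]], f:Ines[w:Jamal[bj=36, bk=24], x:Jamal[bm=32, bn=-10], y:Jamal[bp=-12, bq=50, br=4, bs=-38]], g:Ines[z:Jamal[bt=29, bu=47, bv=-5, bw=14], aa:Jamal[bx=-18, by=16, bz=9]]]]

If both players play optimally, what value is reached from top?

h (Jamal): min(-44, 9) = -44
j (Jamal): min(-47, 39) = -47
a (Ines): max(-44, -47) = -44
k (Jamal): min(15, 20, -19) = -19
m (Jamal): min(4, -31) = -31
b (Ines): max(-19, -31) = -19
n (Jamal): min(-28, -40, -25, 43) = -40
p (Jamal): min(38, 3, -18) = -18
q (Jamal): min(-50, -36, -44) = -50
r (Jamal): min(11, 38, -27) = -27
c (Ines): max(-40, -18, -50, -27) = -18
M1 (Jamal): min(-44, -19, -18) = -44
s (Jamal): min(44, -48) = -48
t (Jamal): min(-12, 1) = -12
d (Ines): max(-48, -12) = -12
u (Jamal): min(-32, 35) = -32
v (Jamal): min(-34, 24) = -34
e (Ines): max(-32, -34) = -32
w (Jamal): min(36, 24) = 24
x (Jamal): min(32, -10) = -10
y (Jamal): min(-12, 50, 4, -38) = -38
f (Ines): max(24, -10, -38) = 24
z (Jamal): min(29, 47, -5, 14) = -5
aa (Jamal): min(-18, 16, 9) = -18
g (Ines): max(-5, -18) = -5
M2 (Jamal): min(-12, -32, 24, -5) = -32
top (Ines): max(-44, -32) = -32

-32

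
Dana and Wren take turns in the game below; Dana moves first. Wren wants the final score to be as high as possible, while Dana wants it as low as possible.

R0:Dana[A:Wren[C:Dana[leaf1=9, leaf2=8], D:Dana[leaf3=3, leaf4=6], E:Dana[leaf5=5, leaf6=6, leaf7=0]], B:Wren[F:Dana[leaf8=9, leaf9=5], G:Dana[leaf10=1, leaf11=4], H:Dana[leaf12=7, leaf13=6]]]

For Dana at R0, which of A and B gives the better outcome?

C (Dana): min(9, 8) = 8
D (Dana): min(3, 6) = 3
E (Dana): min(5, 6, 0) = 0
A (Wren): max(8, 3, 0) = 8
F (Dana): min(9, 5) = 5
G (Dana): min(1, 4) = 1
H (Dana): min(7, 6) = 6
B (Wren): max(5, 1, 6) = 6
Dana prefers the lower value; A=8, B=6. B is better since 6 < 8.

B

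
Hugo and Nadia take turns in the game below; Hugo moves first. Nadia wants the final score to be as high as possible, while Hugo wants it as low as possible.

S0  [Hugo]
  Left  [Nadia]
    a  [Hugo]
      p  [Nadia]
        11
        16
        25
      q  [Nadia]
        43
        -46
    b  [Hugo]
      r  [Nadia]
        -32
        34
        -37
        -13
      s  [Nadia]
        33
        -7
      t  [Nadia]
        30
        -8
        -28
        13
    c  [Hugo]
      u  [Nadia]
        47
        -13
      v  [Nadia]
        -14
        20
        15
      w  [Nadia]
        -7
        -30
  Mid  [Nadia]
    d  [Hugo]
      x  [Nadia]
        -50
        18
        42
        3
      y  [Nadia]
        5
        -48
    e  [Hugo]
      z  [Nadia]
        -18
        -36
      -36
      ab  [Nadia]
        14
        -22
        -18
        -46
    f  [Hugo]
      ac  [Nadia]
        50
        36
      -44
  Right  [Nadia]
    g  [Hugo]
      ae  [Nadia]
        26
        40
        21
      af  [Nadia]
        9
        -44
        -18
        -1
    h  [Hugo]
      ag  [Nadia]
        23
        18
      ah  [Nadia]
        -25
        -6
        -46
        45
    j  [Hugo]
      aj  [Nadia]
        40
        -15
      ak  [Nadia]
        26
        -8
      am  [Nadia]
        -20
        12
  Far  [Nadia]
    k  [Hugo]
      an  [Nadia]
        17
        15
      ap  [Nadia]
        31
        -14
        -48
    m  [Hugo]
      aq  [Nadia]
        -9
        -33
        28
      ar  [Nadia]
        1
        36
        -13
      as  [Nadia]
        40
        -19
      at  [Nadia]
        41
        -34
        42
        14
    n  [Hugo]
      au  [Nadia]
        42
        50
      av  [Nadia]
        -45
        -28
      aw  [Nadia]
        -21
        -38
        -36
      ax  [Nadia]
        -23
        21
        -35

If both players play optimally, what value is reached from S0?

p (Nadia): max(11, 16, 25) = 25
q (Nadia): max(43, -46) = 43
a (Hugo): min(25, 43) = 25
r (Nadia): max(-32, 34, -37, -13) = 34
s (Nadia): max(33, -7) = 33
t (Nadia): max(30, -8, -28, 13) = 30
b (Hugo): min(34, 33, 30) = 30
u (Nadia): max(47, -13) = 47
v (Nadia): max(-14, 20, 15) = 20
w (Nadia): max(-7, -30) = -7
c (Hugo): min(47, 20, -7) = -7
Left (Nadia): max(25, 30, -7) = 30
x (Nadia): max(-50, 18, 42, 3) = 42
y (Nadia): max(5, -48) = 5
d (Hugo): min(42, 5) = 5
z (Nadia): max(-18, -36) = -18
ab (Nadia): max(14, -22, -18, -46) = 14
e (Hugo): min(-18, -36, 14) = -36
ac (Nadia): max(50, 36) = 50
f (Hugo): min(50, -44) = -44
Mid (Nadia): max(5, -36, -44) = 5
ae (Nadia): max(26, 40, 21) = 40
af (Nadia): max(9, -44, -18, -1) = 9
g (Hugo): min(40, 9) = 9
ag (Nadia): max(23, 18) = 23
ah (Nadia): max(-25, -6, -46, 45) = 45
h (Hugo): min(23, 45) = 23
aj (Nadia): max(40, -15) = 40
ak (Nadia): max(26, -8) = 26
am (Nadia): max(-20, 12) = 12
j (Hugo): min(40, 26, 12) = 12
Right (Nadia): max(9, 23, 12) = 23
an (Nadia): max(17, 15) = 17
ap (Nadia): max(31, -14, -48) = 31
k (Hugo): min(17, 31) = 17
aq (Nadia): max(-9, -33, 28) = 28
ar (Nadia): max(1, 36, -13) = 36
as (Nadia): max(40, -19) = 40
at (Nadia): max(41, -34, 42, 14) = 42
m (Hugo): min(28, 36, 40, 42) = 28
au (Nadia): max(42, 50) = 50
av (Nadia): max(-45, -28) = -28
aw (Nadia): max(-21, -38, -36) = -21
ax (Nadia): max(-23, 21, -35) = 21
n (Hugo): min(50, -28, -21, 21) = -28
Far (Nadia): max(17, 28, -28) = 28
S0 (Hugo): min(30, 5, 23, 28) = 5

5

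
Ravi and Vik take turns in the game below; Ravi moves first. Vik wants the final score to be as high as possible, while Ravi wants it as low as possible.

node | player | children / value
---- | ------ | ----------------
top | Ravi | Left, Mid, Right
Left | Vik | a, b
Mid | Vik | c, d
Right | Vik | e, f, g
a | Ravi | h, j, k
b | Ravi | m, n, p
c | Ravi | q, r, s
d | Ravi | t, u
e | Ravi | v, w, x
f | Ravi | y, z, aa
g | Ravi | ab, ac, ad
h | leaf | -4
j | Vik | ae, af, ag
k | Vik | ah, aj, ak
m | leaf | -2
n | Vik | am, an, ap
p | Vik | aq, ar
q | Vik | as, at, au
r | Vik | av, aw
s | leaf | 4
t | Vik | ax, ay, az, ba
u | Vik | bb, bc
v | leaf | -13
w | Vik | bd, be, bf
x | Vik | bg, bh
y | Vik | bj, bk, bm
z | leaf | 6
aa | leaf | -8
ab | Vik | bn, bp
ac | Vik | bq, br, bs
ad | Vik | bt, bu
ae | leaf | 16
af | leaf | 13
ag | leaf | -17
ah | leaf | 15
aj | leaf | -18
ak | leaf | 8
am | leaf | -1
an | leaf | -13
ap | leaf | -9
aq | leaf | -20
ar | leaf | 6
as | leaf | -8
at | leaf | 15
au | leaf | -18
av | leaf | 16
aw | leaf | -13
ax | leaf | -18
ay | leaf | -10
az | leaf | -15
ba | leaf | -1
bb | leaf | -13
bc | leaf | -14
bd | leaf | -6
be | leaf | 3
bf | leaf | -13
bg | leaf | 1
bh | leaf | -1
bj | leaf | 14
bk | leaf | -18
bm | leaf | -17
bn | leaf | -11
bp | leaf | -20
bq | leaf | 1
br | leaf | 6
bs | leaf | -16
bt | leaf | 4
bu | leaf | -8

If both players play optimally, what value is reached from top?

-8

j (Vik): max(16, 13, -17) = 16
k (Vik): max(15, -18, 8) = 15
a (Ravi): min(-4, 16, 15) = -4
n (Vik): max(-1, -13, -9) = -1
p (Vik): max(-20, 6) = 6
b (Ravi): min(-2, -1, 6) = -2
Left (Vik): max(-4, -2) = -2
q (Vik): max(-8, 15, -18) = 15
r (Vik): max(16, -13) = 16
c (Ravi): min(15, 16, 4) = 4
t (Vik): max(-18, -10, -15, -1) = -1
u (Vik): max(-13, -14) = -13
d (Ravi): min(-1, -13) = -13
Mid (Vik): max(4, -13) = 4
w (Vik): max(-6, 3, -13) = 3
x (Vik): max(1, -1) = 1
e (Ravi): min(-13, 3, 1) = -13
y (Vik): max(14, -18, -17) = 14
f (Ravi): min(14, 6, -8) = -8
ab (Vik): max(-11, -20) = -11
ac (Vik): max(1, 6, -16) = 6
ad (Vik): max(4, -8) = 4
g (Ravi): min(-11, 6, 4) = -11
Right (Vik): max(-13, -8, -11) = -8
top (Ravi): min(-2, 4, -8) = -8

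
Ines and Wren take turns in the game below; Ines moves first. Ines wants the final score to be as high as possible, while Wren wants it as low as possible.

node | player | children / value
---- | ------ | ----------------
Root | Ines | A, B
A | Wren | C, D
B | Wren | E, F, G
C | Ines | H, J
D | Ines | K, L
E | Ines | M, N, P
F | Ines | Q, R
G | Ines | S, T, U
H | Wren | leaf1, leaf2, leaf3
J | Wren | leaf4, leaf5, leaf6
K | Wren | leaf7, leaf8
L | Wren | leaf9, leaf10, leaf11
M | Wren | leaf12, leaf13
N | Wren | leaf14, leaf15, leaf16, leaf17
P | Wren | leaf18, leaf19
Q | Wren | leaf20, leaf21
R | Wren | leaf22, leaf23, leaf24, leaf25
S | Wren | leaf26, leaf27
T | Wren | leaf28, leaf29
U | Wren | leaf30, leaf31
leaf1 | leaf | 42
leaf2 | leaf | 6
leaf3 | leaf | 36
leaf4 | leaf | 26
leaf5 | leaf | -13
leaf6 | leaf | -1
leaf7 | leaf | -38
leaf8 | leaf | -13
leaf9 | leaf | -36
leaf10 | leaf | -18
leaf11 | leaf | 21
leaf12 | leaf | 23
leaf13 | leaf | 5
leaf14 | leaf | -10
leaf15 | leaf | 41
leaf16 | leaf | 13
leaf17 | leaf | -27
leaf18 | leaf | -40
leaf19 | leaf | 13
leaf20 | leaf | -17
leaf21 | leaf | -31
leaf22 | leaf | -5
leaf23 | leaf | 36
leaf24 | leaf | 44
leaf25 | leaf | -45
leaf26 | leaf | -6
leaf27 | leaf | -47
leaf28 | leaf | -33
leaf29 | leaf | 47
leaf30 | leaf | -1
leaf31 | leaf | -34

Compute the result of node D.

-36

K (Wren): min(-38, -13) = -38
L (Wren): min(-36, -18, 21) = -36
D (Ines): max(-38, -36) = -36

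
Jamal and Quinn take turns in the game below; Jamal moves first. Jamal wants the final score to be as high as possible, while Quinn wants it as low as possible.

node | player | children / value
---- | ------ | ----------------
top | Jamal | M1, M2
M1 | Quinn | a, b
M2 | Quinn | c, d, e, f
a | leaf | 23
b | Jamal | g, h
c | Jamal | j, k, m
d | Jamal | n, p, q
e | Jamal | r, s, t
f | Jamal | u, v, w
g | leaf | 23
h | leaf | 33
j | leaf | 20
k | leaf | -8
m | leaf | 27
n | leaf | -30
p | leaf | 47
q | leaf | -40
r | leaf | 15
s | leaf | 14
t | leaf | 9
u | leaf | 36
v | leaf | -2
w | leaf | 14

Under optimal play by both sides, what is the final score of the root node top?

b (Jamal): max(23, 33) = 33
M1 (Quinn): min(23, 33) = 23
c (Jamal): max(20, -8, 27) = 27
d (Jamal): max(-30, 47, -40) = 47
e (Jamal): max(15, 14, 9) = 15
f (Jamal): max(36, -2, 14) = 36
M2 (Quinn): min(27, 47, 15, 36) = 15
top (Jamal): max(23, 15) = 23

23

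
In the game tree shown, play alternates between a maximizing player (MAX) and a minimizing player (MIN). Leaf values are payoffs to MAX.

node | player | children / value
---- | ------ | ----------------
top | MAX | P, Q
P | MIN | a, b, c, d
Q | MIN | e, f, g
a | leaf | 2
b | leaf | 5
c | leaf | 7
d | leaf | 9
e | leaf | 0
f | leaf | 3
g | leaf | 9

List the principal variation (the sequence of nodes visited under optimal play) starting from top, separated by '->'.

top -> P -> a

P (MIN): min(2, 5, 7, 9) = 2
Q (MIN): min(0, 3, 9) = 0
top (MAX): max(2, 0) = 2
At top, MAX picks P (highest: 2).
At P, MIN picks a (lowest: 2).
Terminal value 2.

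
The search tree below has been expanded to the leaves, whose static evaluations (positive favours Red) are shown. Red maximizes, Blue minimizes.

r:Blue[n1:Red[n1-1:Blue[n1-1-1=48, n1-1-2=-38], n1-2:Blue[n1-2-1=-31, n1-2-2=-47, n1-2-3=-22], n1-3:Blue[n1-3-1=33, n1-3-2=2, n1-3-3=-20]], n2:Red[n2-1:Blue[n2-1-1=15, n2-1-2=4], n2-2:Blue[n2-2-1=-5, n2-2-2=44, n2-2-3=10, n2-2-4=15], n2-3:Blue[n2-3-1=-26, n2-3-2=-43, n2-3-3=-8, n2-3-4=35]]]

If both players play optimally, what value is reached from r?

n1-1 (Blue): min(48, -38) = -38
n1-2 (Blue): min(-31, -47, -22) = -47
n1-3 (Blue): min(33, 2, -20) = -20
n1 (Red): max(-38, -47, -20) = -20
n2-1 (Blue): min(15, 4) = 4
n2-2 (Blue): min(-5, 44, 10, 15) = -5
n2-3 (Blue): min(-26, -43, -8, 35) = -43
n2 (Red): max(4, -5, -43) = 4
r (Blue): min(-20, 4) = -20

-20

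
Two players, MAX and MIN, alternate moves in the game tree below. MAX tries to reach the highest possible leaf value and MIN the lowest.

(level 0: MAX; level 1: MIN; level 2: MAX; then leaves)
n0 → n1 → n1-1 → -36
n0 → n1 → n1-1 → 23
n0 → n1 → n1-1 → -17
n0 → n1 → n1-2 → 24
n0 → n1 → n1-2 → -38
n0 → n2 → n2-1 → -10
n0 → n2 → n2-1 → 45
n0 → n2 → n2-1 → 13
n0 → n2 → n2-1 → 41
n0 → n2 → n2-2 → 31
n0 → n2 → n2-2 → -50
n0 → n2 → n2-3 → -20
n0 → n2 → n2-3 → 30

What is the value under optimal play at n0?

30

n1-1 (MAX): max(-36, 23, -17) = 23
n1-2 (MAX): max(24, -38) = 24
n1 (MIN): min(23, 24) = 23
n2-1 (MAX): max(-10, 45, 13, 41) = 45
n2-2 (MAX): max(31, -50) = 31
n2-3 (MAX): max(-20, 30) = 30
n2 (MIN): min(45, 31, 30) = 30
n0 (MAX): max(23, 30) = 30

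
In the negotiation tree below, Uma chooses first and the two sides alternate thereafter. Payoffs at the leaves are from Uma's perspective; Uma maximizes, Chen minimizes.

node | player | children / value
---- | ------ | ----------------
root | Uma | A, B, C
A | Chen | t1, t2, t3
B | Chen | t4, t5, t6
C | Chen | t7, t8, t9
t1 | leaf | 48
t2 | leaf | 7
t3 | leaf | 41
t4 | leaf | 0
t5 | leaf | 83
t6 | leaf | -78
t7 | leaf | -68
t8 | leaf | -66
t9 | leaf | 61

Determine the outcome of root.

A (Chen): min(48, 7, 41) = 7
B (Chen): min(0, 83, -78) = -78
C (Chen): min(-68, -66, 61) = -68
root (Uma): max(7, -78, -68) = 7

7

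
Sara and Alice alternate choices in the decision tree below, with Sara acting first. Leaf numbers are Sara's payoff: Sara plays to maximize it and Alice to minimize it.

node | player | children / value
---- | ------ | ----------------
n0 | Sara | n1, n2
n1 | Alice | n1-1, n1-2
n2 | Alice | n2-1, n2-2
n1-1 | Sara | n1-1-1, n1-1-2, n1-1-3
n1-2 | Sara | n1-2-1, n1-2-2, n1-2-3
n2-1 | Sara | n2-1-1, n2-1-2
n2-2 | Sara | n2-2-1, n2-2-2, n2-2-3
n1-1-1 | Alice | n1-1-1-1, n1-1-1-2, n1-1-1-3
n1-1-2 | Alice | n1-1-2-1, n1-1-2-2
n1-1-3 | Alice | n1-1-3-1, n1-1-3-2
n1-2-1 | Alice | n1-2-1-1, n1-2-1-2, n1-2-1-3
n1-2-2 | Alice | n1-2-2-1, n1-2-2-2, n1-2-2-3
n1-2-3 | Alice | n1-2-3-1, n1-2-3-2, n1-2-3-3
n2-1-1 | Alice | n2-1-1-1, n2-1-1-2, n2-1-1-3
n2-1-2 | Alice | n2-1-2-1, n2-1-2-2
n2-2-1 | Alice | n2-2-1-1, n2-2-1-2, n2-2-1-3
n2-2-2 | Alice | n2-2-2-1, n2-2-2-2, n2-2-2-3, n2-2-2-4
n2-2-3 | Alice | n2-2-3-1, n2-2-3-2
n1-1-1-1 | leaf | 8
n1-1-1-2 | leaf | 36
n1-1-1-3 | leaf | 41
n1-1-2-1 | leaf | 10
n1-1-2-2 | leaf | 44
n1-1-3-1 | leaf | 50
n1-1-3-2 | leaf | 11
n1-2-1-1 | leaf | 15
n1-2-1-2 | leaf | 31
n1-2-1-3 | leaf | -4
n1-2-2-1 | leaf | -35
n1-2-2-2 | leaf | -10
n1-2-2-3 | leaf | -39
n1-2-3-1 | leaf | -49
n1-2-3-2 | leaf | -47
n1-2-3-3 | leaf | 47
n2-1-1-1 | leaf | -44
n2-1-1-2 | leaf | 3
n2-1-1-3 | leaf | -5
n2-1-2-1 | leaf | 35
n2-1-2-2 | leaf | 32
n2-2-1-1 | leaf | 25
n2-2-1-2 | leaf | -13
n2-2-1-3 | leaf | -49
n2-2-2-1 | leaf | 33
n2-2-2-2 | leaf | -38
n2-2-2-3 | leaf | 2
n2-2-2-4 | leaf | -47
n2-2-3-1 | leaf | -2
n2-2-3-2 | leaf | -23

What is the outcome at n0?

-4

n1-1-1 (Alice): min(8, 36, 41) = 8
n1-1-2 (Alice): min(10, 44) = 10
n1-1-3 (Alice): min(50, 11) = 11
n1-1 (Sara): max(8, 10, 11) = 11
n1-2-1 (Alice): min(15, 31, -4) = -4
n1-2-2 (Alice): min(-35, -10, -39) = -39
n1-2-3 (Alice): min(-49, -47, 47) = -49
n1-2 (Sara): max(-4, -39, -49) = -4
n1 (Alice): min(11, -4) = -4
n2-1-1 (Alice): min(-44, 3, -5) = -44
n2-1-2 (Alice): min(35, 32) = 32
n2-1 (Sara): max(-44, 32) = 32
n2-2-1 (Alice): min(25, -13, -49) = -49
n2-2-2 (Alice): min(33, -38, 2, -47) = -47
n2-2-3 (Alice): min(-2, -23) = -23
n2-2 (Sara): max(-49, -47, -23) = -23
n2 (Alice): min(32, -23) = -23
n0 (Sara): max(-4, -23) = -4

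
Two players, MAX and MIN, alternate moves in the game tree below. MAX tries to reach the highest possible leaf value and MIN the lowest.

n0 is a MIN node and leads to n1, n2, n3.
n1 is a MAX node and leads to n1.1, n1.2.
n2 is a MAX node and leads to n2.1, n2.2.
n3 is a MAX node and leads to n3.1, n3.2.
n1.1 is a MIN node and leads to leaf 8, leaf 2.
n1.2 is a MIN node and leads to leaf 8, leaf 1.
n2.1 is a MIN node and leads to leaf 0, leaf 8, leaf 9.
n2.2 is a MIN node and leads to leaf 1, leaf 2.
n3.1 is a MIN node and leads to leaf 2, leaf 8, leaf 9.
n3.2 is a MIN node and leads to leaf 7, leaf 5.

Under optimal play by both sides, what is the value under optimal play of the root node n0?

n1.1 (MIN): min(8, 2) = 2
n1.2 (MIN): min(8, 1) = 1
n1 (MAX): max(2, 1) = 2
n2.1 (MIN): min(0, 8, 9) = 0
n2.2 (MIN): min(1, 2) = 1
n2 (MAX): max(0, 1) = 1
n3.1 (MIN): min(2, 8, 9) = 2
n3.2 (MIN): min(7, 5) = 5
n3 (MAX): max(2, 5) = 5
n0 (MIN): min(2, 1, 5) = 1

1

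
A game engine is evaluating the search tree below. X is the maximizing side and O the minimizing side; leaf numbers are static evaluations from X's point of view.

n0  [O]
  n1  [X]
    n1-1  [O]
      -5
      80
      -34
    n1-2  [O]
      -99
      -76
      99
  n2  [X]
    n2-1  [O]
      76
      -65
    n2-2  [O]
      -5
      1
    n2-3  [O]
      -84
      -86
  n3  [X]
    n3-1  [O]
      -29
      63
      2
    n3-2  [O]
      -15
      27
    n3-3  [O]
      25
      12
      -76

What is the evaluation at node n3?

n3-1 (O): min(-29, 63, 2) = -29
n3-2 (O): min(-15, 27) = -15
n3-3 (O): min(25, 12, -76) = -76
n3 (X): max(-29, -15, -76) = -15

-15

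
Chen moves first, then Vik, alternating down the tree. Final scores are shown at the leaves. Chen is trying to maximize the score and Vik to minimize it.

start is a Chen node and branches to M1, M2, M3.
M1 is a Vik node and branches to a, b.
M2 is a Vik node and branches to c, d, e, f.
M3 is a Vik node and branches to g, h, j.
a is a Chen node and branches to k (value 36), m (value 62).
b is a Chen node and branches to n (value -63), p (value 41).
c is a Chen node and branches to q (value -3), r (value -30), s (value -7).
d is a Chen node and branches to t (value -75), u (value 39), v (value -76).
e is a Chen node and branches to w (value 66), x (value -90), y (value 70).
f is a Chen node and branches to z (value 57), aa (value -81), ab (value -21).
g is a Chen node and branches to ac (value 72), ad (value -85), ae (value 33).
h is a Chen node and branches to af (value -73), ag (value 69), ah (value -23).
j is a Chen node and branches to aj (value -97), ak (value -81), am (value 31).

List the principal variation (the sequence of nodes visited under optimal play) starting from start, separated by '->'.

start -> M1 -> b -> p

a (Chen): max(36, 62) = 62
b (Chen): max(-63, 41) = 41
M1 (Vik): min(62, 41) = 41
c (Chen): max(-3, -30, -7) = -3
d (Chen): max(-75, 39, -76) = 39
e (Chen): max(66, -90, 70) = 70
f (Chen): max(57, -81, -21) = 57
M2 (Vik): min(-3, 39, 70, 57) = -3
g (Chen): max(72, -85, 33) = 72
h (Chen): max(-73, 69, -23) = 69
j (Chen): max(-97, -81, 31) = 31
M3 (Vik): min(72, 69, 31) = 31
start (Chen): max(41, -3, 31) = 41
At start, Chen picks M1 (highest: 41).
At M1, Vik picks b (lowest: 41).
At b, Chen picks p (highest: 41).
Terminal value 41.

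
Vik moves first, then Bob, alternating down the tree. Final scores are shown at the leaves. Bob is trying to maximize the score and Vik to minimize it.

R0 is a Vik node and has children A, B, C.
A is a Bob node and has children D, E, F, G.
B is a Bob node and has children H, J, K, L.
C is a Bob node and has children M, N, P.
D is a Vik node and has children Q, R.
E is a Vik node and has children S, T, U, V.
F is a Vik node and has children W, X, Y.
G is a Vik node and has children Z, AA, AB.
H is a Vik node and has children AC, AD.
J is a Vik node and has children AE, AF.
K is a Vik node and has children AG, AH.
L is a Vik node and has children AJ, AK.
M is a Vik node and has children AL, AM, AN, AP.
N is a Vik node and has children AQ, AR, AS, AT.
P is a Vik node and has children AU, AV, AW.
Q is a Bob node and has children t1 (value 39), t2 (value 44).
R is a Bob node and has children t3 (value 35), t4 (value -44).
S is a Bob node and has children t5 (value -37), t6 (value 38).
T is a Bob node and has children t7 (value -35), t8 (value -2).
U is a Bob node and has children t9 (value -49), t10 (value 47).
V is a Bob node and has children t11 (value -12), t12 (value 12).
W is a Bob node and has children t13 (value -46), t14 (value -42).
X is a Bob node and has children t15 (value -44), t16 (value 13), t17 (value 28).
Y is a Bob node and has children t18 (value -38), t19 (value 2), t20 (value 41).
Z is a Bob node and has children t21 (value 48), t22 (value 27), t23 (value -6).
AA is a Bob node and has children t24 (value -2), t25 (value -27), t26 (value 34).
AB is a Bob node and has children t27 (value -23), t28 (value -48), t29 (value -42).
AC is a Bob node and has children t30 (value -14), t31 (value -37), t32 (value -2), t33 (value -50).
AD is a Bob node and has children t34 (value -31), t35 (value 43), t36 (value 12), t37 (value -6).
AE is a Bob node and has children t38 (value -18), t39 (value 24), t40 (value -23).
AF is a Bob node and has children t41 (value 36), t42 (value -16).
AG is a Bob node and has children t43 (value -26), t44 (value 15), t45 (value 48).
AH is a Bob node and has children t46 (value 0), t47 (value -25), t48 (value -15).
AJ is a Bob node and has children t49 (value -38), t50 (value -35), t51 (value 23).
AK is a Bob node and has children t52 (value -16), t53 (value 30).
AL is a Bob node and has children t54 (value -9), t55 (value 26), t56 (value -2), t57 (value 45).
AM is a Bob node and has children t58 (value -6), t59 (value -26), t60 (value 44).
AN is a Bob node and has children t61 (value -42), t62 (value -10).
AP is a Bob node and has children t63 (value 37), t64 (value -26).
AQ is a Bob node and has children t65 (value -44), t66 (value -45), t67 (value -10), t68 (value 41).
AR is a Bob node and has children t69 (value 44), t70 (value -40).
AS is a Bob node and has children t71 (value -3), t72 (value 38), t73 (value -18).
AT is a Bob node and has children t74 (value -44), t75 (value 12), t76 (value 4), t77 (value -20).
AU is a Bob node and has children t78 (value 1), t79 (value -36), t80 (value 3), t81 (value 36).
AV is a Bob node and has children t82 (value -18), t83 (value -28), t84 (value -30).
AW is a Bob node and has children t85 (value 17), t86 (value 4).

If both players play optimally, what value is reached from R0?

Q (Bob): max(39, 44) = 44
R (Bob): max(35, -44) = 35
D (Vik): min(44, 35) = 35
S (Bob): max(-37, 38) = 38
T (Bob): max(-35, -2) = -2
U (Bob): max(-49, 47) = 47
V (Bob): max(-12, 12) = 12
E (Vik): min(38, -2, 47, 12) = -2
W (Bob): max(-46, -42) = -42
X (Bob): max(-44, 13, 28) = 28
Y (Bob): max(-38, 2, 41) = 41
F (Vik): min(-42, 28, 41) = -42
Z (Bob): max(48, 27, -6) = 48
AA (Bob): max(-2, -27, 34) = 34
AB (Bob): max(-23, -48, -42) = -23
G (Vik): min(48, 34, -23) = -23
A (Bob): max(35, -2, -42, -23) = 35
AC (Bob): max(-14, -37, -2, -50) = -2
AD (Bob): max(-31, 43, 12, -6) = 43
H (Vik): min(-2, 43) = -2
AE (Bob): max(-18, 24, -23) = 24
AF (Bob): max(36, -16) = 36
J (Vik): min(24, 36) = 24
AG (Bob): max(-26, 15, 48) = 48
AH (Bob): max(0, -25, -15) = 0
K (Vik): min(48, 0) = 0
AJ (Bob): max(-38, -35, 23) = 23
AK (Bob): max(-16, 30) = 30
L (Vik): min(23, 30) = 23
B (Bob): max(-2, 24, 0, 23) = 24
AL (Bob): max(-9, 26, -2, 45) = 45
AM (Bob): max(-6, -26, 44) = 44
AN (Bob): max(-42, -10) = -10
AP (Bob): max(37, -26) = 37
M (Vik): min(45, 44, -10, 37) = -10
AQ (Bob): max(-44, -45, -10, 41) = 41
AR (Bob): max(44, -40) = 44
AS (Bob): max(-3, 38, -18) = 38
AT (Bob): max(-44, 12, 4, -20) = 12
N (Vik): min(41, 44, 38, 12) = 12
AU (Bob): max(1, -36, 3, 36) = 36
AV (Bob): max(-18, -28, -30) = -18
AW (Bob): max(17, 4) = 17
P (Vik): min(36, -18, 17) = -18
C (Bob): max(-10, 12, -18) = 12
R0 (Vik): min(35, 24, 12) = 12

12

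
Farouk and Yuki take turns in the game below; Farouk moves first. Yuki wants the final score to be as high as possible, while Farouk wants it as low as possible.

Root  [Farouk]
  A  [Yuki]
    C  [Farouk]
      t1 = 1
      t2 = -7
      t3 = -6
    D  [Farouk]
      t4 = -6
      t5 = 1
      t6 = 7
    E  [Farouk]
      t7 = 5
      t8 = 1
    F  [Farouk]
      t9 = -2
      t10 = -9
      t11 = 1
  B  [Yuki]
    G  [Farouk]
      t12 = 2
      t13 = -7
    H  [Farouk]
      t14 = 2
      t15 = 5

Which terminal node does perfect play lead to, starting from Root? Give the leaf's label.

t8

C (Farouk): min(1, -7, -6) = -7
D (Farouk): min(-6, 1, 7) = -6
E (Farouk): min(5, 1) = 1
F (Farouk): min(-2, -9, 1) = -9
A (Yuki): max(-7, -6, 1, -9) = 1
G (Farouk): min(2, -7) = -7
H (Farouk): min(2, 5) = 2
B (Yuki): max(-7, 2) = 2
Root (Farouk): min(1, 2) = 1
At Root, Farouk picks A (lowest: 1).
At A, Yuki picks E (highest: 1).
At E, Farouk picks t8 (lowest: 1).
Terminal value 1.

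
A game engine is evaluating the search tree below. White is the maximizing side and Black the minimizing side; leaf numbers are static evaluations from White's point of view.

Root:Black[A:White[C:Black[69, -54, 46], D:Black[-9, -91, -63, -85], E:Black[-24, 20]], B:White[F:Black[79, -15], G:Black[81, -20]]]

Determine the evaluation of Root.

-24

C (Black): min(69, -54, 46) = -54
D (Black): min(-9, -91, -63, -85) = -91
E (Black): min(-24, 20) = -24
A (White): max(-54, -91, -24) = -24
F (Black): min(79, -15) = -15
G (Black): min(81, -20) = -20
B (White): max(-15, -20) = -15
Root (Black): min(-24, -15) = -24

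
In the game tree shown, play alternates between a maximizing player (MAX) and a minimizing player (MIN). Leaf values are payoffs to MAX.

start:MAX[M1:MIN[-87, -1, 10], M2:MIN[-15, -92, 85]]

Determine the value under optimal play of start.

M1 (MIN): min(-87, -1, 10) = -87
M2 (MIN): min(-15, -92, 85) = -92
start (MAX): max(-87, -92) = -87

-87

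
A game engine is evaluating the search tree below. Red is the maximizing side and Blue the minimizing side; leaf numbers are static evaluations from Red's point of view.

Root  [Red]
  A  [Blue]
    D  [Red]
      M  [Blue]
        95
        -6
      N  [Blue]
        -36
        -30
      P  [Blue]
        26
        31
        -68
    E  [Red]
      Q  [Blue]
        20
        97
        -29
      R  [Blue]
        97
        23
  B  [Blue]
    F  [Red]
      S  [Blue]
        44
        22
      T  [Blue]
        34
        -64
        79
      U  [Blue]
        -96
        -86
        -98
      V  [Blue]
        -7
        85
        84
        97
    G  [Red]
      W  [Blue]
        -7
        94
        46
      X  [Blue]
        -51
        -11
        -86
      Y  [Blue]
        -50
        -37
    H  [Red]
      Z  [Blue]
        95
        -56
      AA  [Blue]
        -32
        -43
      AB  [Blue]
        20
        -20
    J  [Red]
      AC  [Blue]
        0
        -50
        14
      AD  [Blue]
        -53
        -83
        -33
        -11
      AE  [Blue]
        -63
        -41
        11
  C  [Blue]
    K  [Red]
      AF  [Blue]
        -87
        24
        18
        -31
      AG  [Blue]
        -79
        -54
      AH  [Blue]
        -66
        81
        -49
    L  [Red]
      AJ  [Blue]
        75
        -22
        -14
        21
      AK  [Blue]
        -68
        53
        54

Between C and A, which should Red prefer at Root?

AF (Blue): min(-87, 24, 18, -31) = -87
AG (Blue): min(-79, -54) = -79
AH (Blue): min(-66, 81, -49) = -66
K (Red): max(-87, -79, -66) = -66
AJ (Blue): min(75, -22, -14, 21) = -22
AK (Blue): min(-68, 53, 54) = -68
L (Red): max(-22, -68) = -22
C (Blue): min(-66, -22) = -66
M (Blue): min(95, -6) = -6
N (Blue): min(-36, -30) = -36
P (Blue): min(26, 31, -68) = -68
D (Red): max(-6, -36, -68) = -6
Q (Blue): min(20, 97, -29) = -29
R (Blue): min(97, 23) = 23
E (Red): max(-29, 23) = 23
A (Blue): min(-6, 23) = -6
Red prefers the higher value; C=-66, A=-6. A is better since -6 > -66.

A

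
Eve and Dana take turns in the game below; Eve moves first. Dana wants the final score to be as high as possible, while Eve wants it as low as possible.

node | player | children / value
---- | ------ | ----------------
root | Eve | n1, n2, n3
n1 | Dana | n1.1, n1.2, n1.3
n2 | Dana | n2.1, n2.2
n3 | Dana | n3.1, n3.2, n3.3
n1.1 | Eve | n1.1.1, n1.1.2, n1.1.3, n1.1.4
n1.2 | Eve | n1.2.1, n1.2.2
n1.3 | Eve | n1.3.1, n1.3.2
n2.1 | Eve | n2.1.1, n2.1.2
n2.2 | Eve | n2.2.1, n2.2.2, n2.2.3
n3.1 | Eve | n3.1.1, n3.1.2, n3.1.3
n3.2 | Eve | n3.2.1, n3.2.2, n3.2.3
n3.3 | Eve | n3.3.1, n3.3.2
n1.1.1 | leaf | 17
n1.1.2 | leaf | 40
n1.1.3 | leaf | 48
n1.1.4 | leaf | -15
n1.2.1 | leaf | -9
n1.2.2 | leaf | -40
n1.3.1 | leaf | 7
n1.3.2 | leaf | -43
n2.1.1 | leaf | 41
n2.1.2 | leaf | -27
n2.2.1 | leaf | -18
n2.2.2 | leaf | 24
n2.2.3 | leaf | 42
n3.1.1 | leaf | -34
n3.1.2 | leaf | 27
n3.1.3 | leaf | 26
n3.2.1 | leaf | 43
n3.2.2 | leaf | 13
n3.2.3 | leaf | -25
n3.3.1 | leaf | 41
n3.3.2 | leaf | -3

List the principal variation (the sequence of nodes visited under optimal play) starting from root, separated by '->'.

root -> n2 -> n2.2 -> n2.2.1

n1.1 (Eve): min(17, 40, 48, -15) = -15
n1.2 (Eve): min(-9, -40) = -40
n1.3 (Eve): min(7, -43) = -43
n1 (Dana): max(-15, -40, -43) = -15
n2.1 (Eve): min(41, -27) = -27
n2.2 (Eve): min(-18, 24, 42) = -18
n2 (Dana): max(-27, -18) = -18
n3.1 (Eve): min(-34, 27, 26) = -34
n3.2 (Eve): min(43, 13, -25) = -25
n3.3 (Eve): min(41, -3) = -3
n3 (Dana): max(-34, -25, -3) = -3
root (Eve): min(-15, -18, -3) = -18
At root, Eve picks n2 (lowest: -18).
At n2, Dana picks n2.2 (highest: -18).
At n2.2, Eve picks n2.2.1 (lowest: -18).
Terminal value -18.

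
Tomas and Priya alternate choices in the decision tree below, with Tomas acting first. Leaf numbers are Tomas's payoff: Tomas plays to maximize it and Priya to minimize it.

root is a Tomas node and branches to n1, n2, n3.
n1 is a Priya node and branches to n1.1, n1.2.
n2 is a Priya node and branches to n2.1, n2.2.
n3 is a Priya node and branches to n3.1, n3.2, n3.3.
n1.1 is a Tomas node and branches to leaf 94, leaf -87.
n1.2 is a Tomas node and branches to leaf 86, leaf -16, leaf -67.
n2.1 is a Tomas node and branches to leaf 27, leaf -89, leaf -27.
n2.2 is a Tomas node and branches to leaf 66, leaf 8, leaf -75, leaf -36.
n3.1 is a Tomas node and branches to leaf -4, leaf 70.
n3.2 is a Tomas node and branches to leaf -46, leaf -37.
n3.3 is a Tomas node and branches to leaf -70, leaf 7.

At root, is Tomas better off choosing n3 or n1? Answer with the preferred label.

n3.1 (Tomas): max(-4, 70) = 70
n3.2 (Tomas): max(-46, -37) = -37
n3.3 (Tomas): max(-70, 7) = 7
n3 (Priya): min(70, -37, 7) = -37
n1.1 (Tomas): max(94, -87) = 94
n1.2 (Tomas): max(86, -16, -67) = 86
n1 (Priya): min(94, 86) = 86
Tomas prefers the higher value; n3=-37, n1=86. n1 is better since 86 > -37.

n1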